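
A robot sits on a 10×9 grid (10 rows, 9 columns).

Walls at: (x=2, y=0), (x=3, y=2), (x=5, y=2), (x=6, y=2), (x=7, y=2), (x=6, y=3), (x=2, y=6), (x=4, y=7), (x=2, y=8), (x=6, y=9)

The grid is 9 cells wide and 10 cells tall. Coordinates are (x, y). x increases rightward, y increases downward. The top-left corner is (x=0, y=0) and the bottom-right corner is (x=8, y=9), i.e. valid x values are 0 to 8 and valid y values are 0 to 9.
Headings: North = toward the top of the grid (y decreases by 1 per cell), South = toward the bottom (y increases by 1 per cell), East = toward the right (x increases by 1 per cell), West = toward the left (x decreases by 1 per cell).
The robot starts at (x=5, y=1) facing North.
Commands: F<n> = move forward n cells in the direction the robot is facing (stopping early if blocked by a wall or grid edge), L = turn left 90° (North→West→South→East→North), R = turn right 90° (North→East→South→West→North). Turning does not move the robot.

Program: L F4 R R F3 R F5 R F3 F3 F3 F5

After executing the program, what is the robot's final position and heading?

Start: (x=5, y=1), facing North
  L: turn left, now facing West
  F4: move forward 4, now at (x=1, y=1)
  R: turn right, now facing North
  R: turn right, now facing East
  F3: move forward 3, now at (x=4, y=1)
  R: turn right, now facing South
  F5: move forward 5, now at (x=4, y=6)
  R: turn right, now facing West
  F3: move forward 1/3 (blocked), now at (x=3, y=6)
  F3: move forward 0/3 (blocked), now at (x=3, y=6)
  F3: move forward 0/3 (blocked), now at (x=3, y=6)
  F5: move forward 0/5 (blocked), now at (x=3, y=6)
Final: (x=3, y=6), facing West

Answer: Final position: (x=3, y=6), facing West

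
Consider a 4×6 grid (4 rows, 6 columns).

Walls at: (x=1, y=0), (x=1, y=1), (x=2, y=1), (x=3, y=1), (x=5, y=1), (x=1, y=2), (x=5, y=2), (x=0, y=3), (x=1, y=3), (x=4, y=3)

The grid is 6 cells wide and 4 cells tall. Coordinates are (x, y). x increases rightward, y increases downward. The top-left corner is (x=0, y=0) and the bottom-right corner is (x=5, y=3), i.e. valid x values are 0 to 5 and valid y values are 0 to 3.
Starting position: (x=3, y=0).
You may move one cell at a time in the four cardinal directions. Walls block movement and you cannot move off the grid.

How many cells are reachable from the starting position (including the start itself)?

Answer: Reachable cells: 10

Derivation:
BFS flood-fill from (x=3, y=0):
  Distance 0: (x=3, y=0)
  Distance 1: (x=2, y=0), (x=4, y=0)
  Distance 2: (x=5, y=0), (x=4, y=1)
  Distance 3: (x=4, y=2)
  Distance 4: (x=3, y=2)
  Distance 5: (x=2, y=2), (x=3, y=3)
  Distance 6: (x=2, y=3)
Total reachable: 10 (grid has 14 open cells total)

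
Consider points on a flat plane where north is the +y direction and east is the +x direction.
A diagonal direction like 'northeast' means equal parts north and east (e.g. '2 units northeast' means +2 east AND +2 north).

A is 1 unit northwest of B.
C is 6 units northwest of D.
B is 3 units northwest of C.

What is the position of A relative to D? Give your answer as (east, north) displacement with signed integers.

Answer: A is at (east=-10, north=10) relative to D.

Derivation:
Place D at the origin (east=0, north=0).
  C is 6 units northwest of D: delta (east=-6, north=+6); C at (east=-6, north=6).
  B is 3 units northwest of C: delta (east=-3, north=+3); B at (east=-9, north=9).
  A is 1 unit northwest of B: delta (east=-1, north=+1); A at (east=-10, north=10).
Therefore A relative to D: (east=-10, north=10).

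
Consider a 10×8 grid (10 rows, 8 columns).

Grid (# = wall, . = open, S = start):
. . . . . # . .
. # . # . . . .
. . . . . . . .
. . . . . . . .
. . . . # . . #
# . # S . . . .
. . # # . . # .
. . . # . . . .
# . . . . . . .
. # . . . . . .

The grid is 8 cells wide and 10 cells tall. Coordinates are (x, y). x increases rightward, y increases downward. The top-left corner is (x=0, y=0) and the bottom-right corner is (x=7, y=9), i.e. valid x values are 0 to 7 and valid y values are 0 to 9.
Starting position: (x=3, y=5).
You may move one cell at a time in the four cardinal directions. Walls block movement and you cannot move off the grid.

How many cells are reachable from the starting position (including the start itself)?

Answer: Reachable cells: 66

Derivation:
BFS flood-fill from (x=3, y=5):
  Distance 0: (x=3, y=5)
  Distance 1: (x=3, y=4), (x=4, y=5)
  Distance 2: (x=3, y=3), (x=2, y=4), (x=5, y=5), (x=4, y=6)
  Distance 3: (x=3, y=2), (x=2, y=3), (x=4, y=3), (x=1, y=4), (x=5, y=4), (x=6, y=5), (x=5, y=6), (x=4, y=7)
  Distance 4: (x=2, y=2), (x=4, y=2), (x=1, y=3), (x=5, y=3), (x=0, y=4), (x=6, y=4), (x=1, y=5), (x=7, y=5), (x=5, y=7), (x=4, y=8)
  Distance 5: (x=2, y=1), (x=4, y=1), (x=1, y=2), (x=5, y=2), (x=0, y=3), (x=6, y=3), (x=1, y=6), (x=7, y=6), (x=6, y=7), (x=3, y=8), (x=5, y=8), (x=4, y=9)
  Distance 6: (x=2, y=0), (x=4, y=0), (x=5, y=1), (x=0, y=2), (x=6, y=2), (x=7, y=3), (x=0, y=6), (x=1, y=7), (x=7, y=7), (x=2, y=8), (x=6, y=8), (x=3, y=9), (x=5, y=9)
  Distance 7: (x=1, y=0), (x=3, y=0), (x=0, y=1), (x=6, y=1), (x=7, y=2), (x=0, y=7), (x=2, y=7), (x=1, y=8), (x=7, y=8), (x=2, y=9), (x=6, y=9)
  Distance 8: (x=0, y=0), (x=6, y=0), (x=7, y=1), (x=7, y=9)
  Distance 9: (x=7, y=0)
Total reachable: 66 (grid has 67 open cells total)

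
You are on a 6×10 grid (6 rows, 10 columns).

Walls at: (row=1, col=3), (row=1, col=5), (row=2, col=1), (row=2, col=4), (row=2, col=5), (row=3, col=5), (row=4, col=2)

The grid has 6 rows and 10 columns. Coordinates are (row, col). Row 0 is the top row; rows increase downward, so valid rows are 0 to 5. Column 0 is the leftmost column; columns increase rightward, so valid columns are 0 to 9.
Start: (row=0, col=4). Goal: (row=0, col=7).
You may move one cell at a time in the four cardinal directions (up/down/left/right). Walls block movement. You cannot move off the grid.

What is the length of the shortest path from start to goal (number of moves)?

Answer: Shortest path length: 3

Derivation:
BFS from (row=0, col=4) until reaching (row=0, col=7):
  Distance 0: (row=0, col=4)
  Distance 1: (row=0, col=3), (row=0, col=5), (row=1, col=4)
  Distance 2: (row=0, col=2), (row=0, col=6)
  Distance 3: (row=0, col=1), (row=0, col=7), (row=1, col=2), (row=1, col=6)  <- goal reached here
One shortest path (3 moves): (row=0, col=4) -> (row=0, col=5) -> (row=0, col=6) -> (row=0, col=7)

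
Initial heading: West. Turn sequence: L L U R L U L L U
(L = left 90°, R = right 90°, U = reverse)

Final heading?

Answer: Final heading: East

Derivation:
Start: West
  L (left (90° counter-clockwise)) -> South
  L (left (90° counter-clockwise)) -> East
  U (U-turn (180°)) -> West
  R (right (90° clockwise)) -> North
  L (left (90° counter-clockwise)) -> West
  U (U-turn (180°)) -> East
  L (left (90° counter-clockwise)) -> North
  L (left (90° counter-clockwise)) -> West
  U (U-turn (180°)) -> East
Final: East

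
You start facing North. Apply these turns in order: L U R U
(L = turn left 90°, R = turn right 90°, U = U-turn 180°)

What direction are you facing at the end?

Start: North
  L (left (90° counter-clockwise)) -> West
  U (U-turn (180°)) -> East
  R (right (90° clockwise)) -> South
  U (U-turn (180°)) -> North
Final: North

Answer: Final heading: North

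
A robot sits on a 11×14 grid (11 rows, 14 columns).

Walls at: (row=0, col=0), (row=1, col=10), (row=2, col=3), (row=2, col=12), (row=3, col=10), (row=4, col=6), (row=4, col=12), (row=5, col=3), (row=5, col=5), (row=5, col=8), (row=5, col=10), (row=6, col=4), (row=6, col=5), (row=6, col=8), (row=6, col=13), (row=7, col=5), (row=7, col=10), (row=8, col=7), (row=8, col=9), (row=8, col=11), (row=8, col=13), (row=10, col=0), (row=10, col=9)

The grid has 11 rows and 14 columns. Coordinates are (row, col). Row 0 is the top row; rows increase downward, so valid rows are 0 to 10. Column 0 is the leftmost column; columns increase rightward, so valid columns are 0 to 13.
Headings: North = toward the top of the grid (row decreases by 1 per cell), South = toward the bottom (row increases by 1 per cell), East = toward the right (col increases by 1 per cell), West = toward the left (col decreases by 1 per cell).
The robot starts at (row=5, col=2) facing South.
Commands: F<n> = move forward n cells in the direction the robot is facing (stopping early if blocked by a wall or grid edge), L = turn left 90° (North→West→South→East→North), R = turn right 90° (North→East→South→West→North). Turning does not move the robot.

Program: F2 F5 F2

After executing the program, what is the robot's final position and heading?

Answer: Final position: (row=10, col=2), facing South

Derivation:
Start: (row=5, col=2), facing South
  F2: move forward 2, now at (row=7, col=2)
  F5: move forward 3/5 (blocked), now at (row=10, col=2)
  F2: move forward 0/2 (blocked), now at (row=10, col=2)
Final: (row=10, col=2), facing South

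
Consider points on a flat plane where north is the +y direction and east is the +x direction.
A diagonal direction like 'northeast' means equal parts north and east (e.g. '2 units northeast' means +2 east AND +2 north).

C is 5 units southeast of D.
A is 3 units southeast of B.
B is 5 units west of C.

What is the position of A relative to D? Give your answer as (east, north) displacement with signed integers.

Answer: A is at (east=3, north=-8) relative to D.

Derivation:
Place D at the origin (east=0, north=0).
  C is 5 units southeast of D: delta (east=+5, north=-5); C at (east=5, north=-5).
  B is 5 units west of C: delta (east=-5, north=+0); B at (east=0, north=-5).
  A is 3 units southeast of B: delta (east=+3, north=-3); A at (east=3, north=-8).
Therefore A relative to D: (east=3, north=-8).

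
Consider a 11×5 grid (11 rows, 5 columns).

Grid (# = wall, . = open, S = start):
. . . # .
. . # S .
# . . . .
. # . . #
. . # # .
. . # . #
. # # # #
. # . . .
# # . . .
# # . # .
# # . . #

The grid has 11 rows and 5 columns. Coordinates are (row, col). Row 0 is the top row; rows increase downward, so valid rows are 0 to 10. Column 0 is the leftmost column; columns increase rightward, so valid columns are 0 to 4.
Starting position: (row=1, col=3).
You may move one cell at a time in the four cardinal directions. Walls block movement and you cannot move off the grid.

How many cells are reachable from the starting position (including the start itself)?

Answer: Reachable cells: 14

Derivation:
BFS flood-fill from (row=1, col=3):
  Distance 0: (row=1, col=3)
  Distance 1: (row=1, col=4), (row=2, col=3)
  Distance 2: (row=0, col=4), (row=2, col=2), (row=2, col=4), (row=3, col=3)
  Distance 3: (row=2, col=1), (row=3, col=2)
  Distance 4: (row=1, col=1)
  Distance 5: (row=0, col=1), (row=1, col=0)
  Distance 6: (row=0, col=0), (row=0, col=2)
Total reachable: 14 (grid has 33 open cells total)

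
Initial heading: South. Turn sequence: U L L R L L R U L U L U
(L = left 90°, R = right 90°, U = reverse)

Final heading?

Start: South
  U (U-turn (180°)) -> North
  L (left (90° counter-clockwise)) -> West
  L (left (90° counter-clockwise)) -> South
  R (right (90° clockwise)) -> West
  L (left (90° counter-clockwise)) -> South
  L (left (90° counter-clockwise)) -> East
  R (right (90° clockwise)) -> South
  U (U-turn (180°)) -> North
  L (left (90° counter-clockwise)) -> West
  U (U-turn (180°)) -> East
  L (left (90° counter-clockwise)) -> North
  U (U-turn (180°)) -> South
Final: South

Answer: Final heading: South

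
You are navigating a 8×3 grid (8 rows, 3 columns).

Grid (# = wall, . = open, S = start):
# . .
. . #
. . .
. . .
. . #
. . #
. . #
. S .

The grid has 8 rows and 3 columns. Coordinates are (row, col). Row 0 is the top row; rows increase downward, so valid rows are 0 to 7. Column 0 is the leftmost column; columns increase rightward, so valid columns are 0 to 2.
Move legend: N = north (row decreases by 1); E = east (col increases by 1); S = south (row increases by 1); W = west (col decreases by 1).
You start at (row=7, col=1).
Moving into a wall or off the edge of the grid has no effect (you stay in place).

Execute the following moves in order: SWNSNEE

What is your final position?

Answer: Final position: (row=6, col=1)

Derivation:
Start: (row=7, col=1)
  S (south): blocked, stay at (row=7, col=1)
  W (west): (row=7, col=1) -> (row=7, col=0)
  N (north): (row=7, col=0) -> (row=6, col=0)
  S (south): (row=6, col=0) -> (row=7, col=0)
  N (north): (row=7, col=0) -> (row=6, col=0)
  E (east): (row=6, col=0) -> (row=6, col=1)
  E (east): blocked, stay at (row=6, col=1)
Final: (row=6, col=1)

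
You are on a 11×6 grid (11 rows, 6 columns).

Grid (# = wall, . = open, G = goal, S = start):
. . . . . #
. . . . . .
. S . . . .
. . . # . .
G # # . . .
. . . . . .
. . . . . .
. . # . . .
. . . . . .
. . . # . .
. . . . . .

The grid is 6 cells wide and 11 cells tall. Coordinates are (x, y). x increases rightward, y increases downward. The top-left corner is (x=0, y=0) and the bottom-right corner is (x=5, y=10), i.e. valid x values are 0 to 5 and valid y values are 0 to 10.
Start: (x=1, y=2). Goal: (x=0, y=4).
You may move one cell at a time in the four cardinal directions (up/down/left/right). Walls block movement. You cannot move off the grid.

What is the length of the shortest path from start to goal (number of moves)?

BFS from (x=1, y=2) until reaching (x=0, y=4):
  Distance 0: (x=1, y=2)
  Distance 1: (x=1, y=1), (x=0, y=2), (x=2, y=2), (x=1, y=3)
  Distance 2: (x=1, y=0), (x=0, y=1), (x=2, y=1), (x=3, y=2), (x=0, y=3), (x=2, y=3)
  Distance 3: (x=0, y=0), (x=2, y=0), (x=3, y=1), (x=4, y=2), (x=0, y=4)  <- goal reached here
One shortest path (3 moves): (x=1, y=2) -> (x=0, y=2) -> (x=0, y=3) -> (x=0, y=4)

Answer: Shortest path length: 3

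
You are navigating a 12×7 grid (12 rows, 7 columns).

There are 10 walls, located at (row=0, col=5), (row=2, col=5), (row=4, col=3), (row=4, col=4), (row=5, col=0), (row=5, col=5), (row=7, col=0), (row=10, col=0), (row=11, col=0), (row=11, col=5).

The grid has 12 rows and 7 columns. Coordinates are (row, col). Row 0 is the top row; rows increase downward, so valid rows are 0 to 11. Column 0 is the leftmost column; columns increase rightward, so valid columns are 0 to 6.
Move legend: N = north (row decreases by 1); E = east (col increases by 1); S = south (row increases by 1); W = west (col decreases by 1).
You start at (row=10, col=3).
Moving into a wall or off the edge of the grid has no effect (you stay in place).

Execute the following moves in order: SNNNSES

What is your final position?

Start: (row=10, col=3)
  S (south): (row=10, col=3) -> (row=11, col=3)
  N (north): (row=11, col=3) -> (row=10, col=3)
  N (north): (row=10, col=3) -> (row=9, col=3)
  N (north): (row=9, col=3) -> (row=8, col=3)
  S (south): (row=8, col=3) -> (row=9, col=3)
  E (east): (row=9, col=3) -> (row=9, col=4)
  S (south): (row=9, col=4) -> (row=10, col=4)
Final: (row=10, col=4)

Answer: Final position: (row=10, col=4)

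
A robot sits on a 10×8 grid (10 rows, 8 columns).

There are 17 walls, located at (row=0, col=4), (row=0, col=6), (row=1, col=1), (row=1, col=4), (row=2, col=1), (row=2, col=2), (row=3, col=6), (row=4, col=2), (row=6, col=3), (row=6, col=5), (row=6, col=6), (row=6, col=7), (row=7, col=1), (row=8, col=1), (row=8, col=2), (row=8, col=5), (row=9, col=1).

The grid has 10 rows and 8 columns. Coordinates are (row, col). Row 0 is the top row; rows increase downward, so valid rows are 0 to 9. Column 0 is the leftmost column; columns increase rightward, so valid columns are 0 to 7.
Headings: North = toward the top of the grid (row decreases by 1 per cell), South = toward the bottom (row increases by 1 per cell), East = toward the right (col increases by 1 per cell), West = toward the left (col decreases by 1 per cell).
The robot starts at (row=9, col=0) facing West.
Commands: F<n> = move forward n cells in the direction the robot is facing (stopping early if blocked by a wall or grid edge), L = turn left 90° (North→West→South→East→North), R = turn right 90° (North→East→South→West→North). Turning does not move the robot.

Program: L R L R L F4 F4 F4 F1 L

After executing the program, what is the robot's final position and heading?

Answer: Final position: (row=9, col=0), facing East

Derivation:
Start: (row=9, col=0), facing West
  L: turn left, now facing South
  R: turn right, now facing West
  L: turn left, now facing South
  R: turn right, now facing West
  L: turn left, now facing South
  [×3]F4: move forward 0/4 (blocked), now at (row=9, col=0)
  F1: move forward 0/1 (blocked), now at (row=9, col=0)
  L: turn left, now facing East
Final: (row=9, col=0), facing East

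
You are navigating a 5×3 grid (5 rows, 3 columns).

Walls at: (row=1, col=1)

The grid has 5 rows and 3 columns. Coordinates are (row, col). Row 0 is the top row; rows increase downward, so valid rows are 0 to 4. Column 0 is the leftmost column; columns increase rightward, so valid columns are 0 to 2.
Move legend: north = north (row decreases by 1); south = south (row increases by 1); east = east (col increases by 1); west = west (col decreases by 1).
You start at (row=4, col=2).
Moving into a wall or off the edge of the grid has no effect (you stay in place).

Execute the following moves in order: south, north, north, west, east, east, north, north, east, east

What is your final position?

Answer: Final position: (row=0, col=2)

Derivation:
Start: (row=4, col=2)
  south (south): blocked, stay at (row=4, col=2)
  north (north): (row=4, col=2) -> (row=3, col=2)
  north (north): (row=3, col=2) -> (row=2, col=2)
  west (west): (row=2, col=2) -> (row=2, col=1)
  east (east): (row=2, col=1) -> (row=2, col=2)
  east (east): blocked, stay at (row=2, col=2)
  north (north): (row=2, col=2) -> (row=1, col=2)
  north (north): (row=1, col=2) -> (row=0, col=2)
  east (east): blocked, stay at (row=0, col=2)
  east (east): blocked, stay at (row=0, col=2)
Final: (row=0, col=2)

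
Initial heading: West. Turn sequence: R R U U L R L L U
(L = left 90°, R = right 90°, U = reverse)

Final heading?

Start: West
  R (right (90° clockwise)) -> North
  R (right (90° clockwise)) -> East
  U (U-turn (180°)) -> West
  U (U-turn (180°)) -> East
  L (left (90° counter-clockwise)) -> North
  R (right (90° clockwise)) -> East
  L (left (90° counter-clockwise)) -> North
  L (left (90° counter-clockwise)) -> West
  U (U-turn (180°)) -> East
Final: East

Answer: Final heading: East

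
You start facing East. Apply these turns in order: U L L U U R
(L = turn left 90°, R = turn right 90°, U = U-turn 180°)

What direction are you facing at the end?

Start: East
  U (U-turn (180°)) -> West
  L (left (90° counter-clockwise)) -> South
  L (left (90° counter-clockwise)) -> East
  U (U-turn (180°)) -> West
  U (U-turn (180°)) -> East
  R (right (90° clockwise)) -> South
Final: South

Answer: Final heading: South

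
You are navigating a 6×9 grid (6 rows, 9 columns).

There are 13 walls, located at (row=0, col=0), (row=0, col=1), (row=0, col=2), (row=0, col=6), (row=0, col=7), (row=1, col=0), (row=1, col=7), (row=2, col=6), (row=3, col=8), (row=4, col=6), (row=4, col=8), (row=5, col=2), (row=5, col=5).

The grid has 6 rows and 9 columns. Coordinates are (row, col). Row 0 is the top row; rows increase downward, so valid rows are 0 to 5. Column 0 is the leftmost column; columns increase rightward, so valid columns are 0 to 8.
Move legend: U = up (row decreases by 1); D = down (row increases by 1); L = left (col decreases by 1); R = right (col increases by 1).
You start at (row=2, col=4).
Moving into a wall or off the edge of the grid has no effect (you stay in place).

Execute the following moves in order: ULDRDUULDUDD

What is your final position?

Start: (row=2, col=4)
  U (up): (row=2, col=4) -> (row=1, col=4)
  L (left): (row=1, col=4) -> (row=1, col=3)
  D (down): (row=1, col=3) -> (row=2, col=3)
  R (right): (row=2, col=3) -> (row=2, col=4)
  D (down): (row=2, col=4) -> (row=3, col=4)
  U (up): (row=3, col=4) -> (row=2, col=4)
  U (up): (row=2, col=4) -> (row=1, col=4)
  L (left): (row=1, col=4) -> (row=1, col=3)
  D (down): (row=1, col=3) -> (row=2, col=3)
  U (up): (row=2, col=3) -> (row=1, col=3)
  D (down): (row=1, col=3) -> (row=2, col=3)
  D (down): (row=2, col=3) -> (row=3, col=3)
Final: (row=3, col=3)

Answer: Final position: (row=3, col=3)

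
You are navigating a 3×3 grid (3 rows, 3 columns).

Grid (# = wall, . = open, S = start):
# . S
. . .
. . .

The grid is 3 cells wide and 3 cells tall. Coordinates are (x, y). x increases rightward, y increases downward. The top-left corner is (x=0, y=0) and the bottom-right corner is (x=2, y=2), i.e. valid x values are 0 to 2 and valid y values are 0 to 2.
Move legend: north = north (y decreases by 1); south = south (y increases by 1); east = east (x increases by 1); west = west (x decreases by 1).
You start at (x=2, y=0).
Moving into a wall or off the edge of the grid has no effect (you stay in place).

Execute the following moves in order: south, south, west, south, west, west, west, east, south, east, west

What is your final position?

Answer: Final position: (x=1, y=2)

Derivation:
Start: (x=2, y=0)
  south (south): (x=2, y=0) -> (x=2, y=1)
  south (south): (x=2, y=1) -> (x=2, y=2)
  west (west): (x=2, y=2) -> (x=1, y=2)
  south (south): blocked, stay at (x=1, y=2)
  west (west): (x=1, y=2) -> (x=0, y=2)
  west (west): blocked, stay at (x=0, y=2)
  west (west): blocked, stay at (x=0, y=2)
  east (east): (x=0, y=2) -> (x=1, y=2)
  south (south): blocked, stay at (x=1, y=2)
  east (east): (x=1, y=2) -> (x=2, y=2)
  west (west): (x=2, y=2) -> (x=1, y=2)
Final: (x=1, y=2)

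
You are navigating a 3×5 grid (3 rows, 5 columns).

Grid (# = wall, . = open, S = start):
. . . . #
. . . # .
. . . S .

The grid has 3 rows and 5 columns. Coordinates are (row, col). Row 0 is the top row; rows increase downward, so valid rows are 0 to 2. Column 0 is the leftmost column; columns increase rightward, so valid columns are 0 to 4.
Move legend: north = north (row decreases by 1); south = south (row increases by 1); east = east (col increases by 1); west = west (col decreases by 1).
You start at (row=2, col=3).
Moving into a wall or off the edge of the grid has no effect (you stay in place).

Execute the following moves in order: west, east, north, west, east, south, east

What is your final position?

Answer: Final position: (row=2, col=4)

Derivation:
Start: (row=2, col=3)
  west (west): (row=2, col=3) -> (row=2, col=2)
  east (east): (row=2, col=2) -> (row=2, col=3)
  north (north): blocked, stay at (row=2, col=3)
  west (west): (row=2, col=3) -> (row=2, col=2)
  east (east): (row=2, col=2) -> (row=2, col=3)
  south (south): blocked, stay at (row=2, col=3)
  east (east): (row=2, col=3) -> (row=2, col=4)
Final: (row=2, col=4)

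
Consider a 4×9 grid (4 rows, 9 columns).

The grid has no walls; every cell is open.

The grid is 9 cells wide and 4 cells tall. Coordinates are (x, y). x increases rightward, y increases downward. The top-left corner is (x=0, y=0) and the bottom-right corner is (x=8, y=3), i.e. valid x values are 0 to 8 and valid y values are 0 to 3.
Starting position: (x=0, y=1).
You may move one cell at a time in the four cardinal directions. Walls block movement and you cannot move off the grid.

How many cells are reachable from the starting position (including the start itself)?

BFS flood-fill from (x=0, y=1):
  Distance 0: (x=0, y=1)
  Distance 1: (x=0, y=0), (x=1, y=1), (x=0, y=2)
  Distance 2: (x=1, y=0), (x=2, y=1), (x=1, y=2), (x=0, y=3)
  Distance 3: (x=2, y=0), (x=3, y=1), (x=2, y=2), (x=1, y=3)
  Distance 4: (x=3, y=0), (x=4, y=1), (x=3, y=2), (x=2, y=3)
  Distance 5: (x=4, y=0), (x=5, y=1), (x=4, y=2), (x=3, y=3)
  Distance 6: (x=5, y=0), (x=6, y=1), (x=5, y=2), (x=4, y=3)
  Distance 7: (x=6, y=0), (x=7, y=1), (x=6, y=2), (x=5, y=3)
  Distance 8: (x=7, y=0), (x=8, y=1), (x=7, y=2), (x=6, y=3)
  Distance 9: (x=8, y=0), (x=8, y=2), (x=7, y=3)
  Distance 10: (x=8, y=3)
Total reachable: 36 (grid has 36 open cells total)

Answer: Reachable cells: 36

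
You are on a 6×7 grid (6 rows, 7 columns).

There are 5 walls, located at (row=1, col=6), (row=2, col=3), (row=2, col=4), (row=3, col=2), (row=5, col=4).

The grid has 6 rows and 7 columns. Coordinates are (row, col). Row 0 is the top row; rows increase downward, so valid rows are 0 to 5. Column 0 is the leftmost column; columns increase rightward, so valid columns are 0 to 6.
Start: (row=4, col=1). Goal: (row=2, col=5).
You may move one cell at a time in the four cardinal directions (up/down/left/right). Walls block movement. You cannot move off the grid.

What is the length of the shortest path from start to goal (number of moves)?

BFS from (row=4, col=1) until reaching (row=2, col=5):
  Distance 0: (row=4, col=1)
  Distance 1: (row=3, col=1), (row=4, col=0), (row=4, col=2), (row=5, col=1)
  Distance 2: (row=2, col=1), (row=3, col=0), (row=4, col=3), (row=5, col=0), (row=5, col=2)
  Distance 3: (row=1, col=1), (row=2, col=0), (row=2, col=2), (row=3, col=3), (row=4, col=4), (row=5, col=3)
  Distance 4: (row=0, col=1), (row=1, col=0), (row=1, col=2), (row=3, col=4), (row=4, col=5)
  Distance 5: (row=0, col=0), (row=0, col=2), (row=1, col=3), (row=3, col=5), (row=4, col=6), (row=5, col=5)
  Distance 6: (row=0, col=3), (row=1, col=4), (row=2, col=5), (row=3, col=6), (row=5, col=6)  <- goal reached here
One shortest path (6 moves): (row=4, col=1) -> (row=4, col=2) -> (row=4, col=3) -> (row=4, col=4) -> (row=4, col=5) -> (row=3, col=5) -> (row=2, col=5)

Answer: Shortest path length: 6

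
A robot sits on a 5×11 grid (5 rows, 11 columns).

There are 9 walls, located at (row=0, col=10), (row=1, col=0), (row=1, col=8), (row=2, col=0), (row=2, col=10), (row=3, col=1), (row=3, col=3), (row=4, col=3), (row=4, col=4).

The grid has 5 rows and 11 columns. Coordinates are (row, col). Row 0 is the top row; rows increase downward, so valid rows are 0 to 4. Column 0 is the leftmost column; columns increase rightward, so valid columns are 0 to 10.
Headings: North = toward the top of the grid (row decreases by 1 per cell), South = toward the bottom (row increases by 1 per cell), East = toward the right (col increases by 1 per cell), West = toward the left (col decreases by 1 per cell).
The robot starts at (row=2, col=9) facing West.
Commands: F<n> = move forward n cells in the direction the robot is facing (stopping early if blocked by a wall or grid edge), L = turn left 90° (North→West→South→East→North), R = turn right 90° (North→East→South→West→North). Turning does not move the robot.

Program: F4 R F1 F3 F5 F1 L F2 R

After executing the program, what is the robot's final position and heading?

Start: (row=2, col=9), facing West
  F4: move forward 4, now at (row=2, col=5)
  R: turn right, now facing North
  F1: move forward 1, now at (row=1, col=5)
  F3: move forward 1/3 (blocked), now at (row=0, col=5)
  F5: move forward 0/5 (blocked), now at (row=0, col=5)
  F1: move forward 0/1 (blocked), now at (row=0, col=5)
  L: turn left, now facing West
  F2: move forward 2, now at (row=0, col=3)
  R: turn right, now facing North
Final: (row=0, col=3), facing North

Answer: Final position: (row=0, col=3), facing North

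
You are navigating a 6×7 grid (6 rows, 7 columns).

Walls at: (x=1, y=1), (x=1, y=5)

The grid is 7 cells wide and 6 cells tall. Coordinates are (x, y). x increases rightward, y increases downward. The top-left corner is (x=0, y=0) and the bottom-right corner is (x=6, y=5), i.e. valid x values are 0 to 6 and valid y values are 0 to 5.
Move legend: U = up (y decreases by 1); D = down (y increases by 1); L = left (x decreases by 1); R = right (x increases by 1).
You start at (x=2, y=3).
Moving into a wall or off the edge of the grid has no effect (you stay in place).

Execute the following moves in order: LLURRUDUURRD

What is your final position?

Answer: Final position: (x=4, y=1)

Derivation:
Start: (x=2, y=3)
  L (left): (x=2, y=3) -> (x=1, y=3)
  L (left): (x=1, y=3) -> (x=0, y=3)
  U (up): (x=0, y=3) -> (x=0, y=2)
  R (right): (x=0, y=2) -> (x=1, y=2)
  R (right): (x=1, y=2) -> (x=2, y=2)
  U (up): (x=2, y=2) -> (x=2, y=1)
  D (down): (x=2, y=1) -> (x=2, y=2)
  U (up): (x=2, y=2) -> (x=2, y=1)
  U (up): (x=2, y=1) -> (x=2, y=0)
  R (right): (x=2, y=0) -> (x=3, y=0)
  R (right): (x=3, y=0) -> (x=4, y=0)
  D (down): (x=4, y=0) -> (x=4, y=1)
Final: (x=4, y=1)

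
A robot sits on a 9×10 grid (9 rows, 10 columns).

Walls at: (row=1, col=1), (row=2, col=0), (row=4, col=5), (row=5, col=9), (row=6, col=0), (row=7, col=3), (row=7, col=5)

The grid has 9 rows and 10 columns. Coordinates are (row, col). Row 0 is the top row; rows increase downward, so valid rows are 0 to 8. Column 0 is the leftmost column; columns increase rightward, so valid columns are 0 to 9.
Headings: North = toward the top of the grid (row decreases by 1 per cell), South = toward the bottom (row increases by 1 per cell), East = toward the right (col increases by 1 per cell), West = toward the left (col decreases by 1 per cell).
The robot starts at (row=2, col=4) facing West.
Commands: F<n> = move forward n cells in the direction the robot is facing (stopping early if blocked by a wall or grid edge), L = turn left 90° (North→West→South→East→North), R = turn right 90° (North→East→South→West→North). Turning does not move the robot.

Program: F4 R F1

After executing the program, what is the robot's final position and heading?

Start: (row=2, col=4), facing West
  F4: move forward 3/4 (blocked), now at (row=2, col=1)
  R: turn right, now facing North
  F1: move forward 0/1 (blocked), now at (row=2, col=1)
Final: (row=2, col=1), facing North

Answer: Final position: (row=2, col=1), facing North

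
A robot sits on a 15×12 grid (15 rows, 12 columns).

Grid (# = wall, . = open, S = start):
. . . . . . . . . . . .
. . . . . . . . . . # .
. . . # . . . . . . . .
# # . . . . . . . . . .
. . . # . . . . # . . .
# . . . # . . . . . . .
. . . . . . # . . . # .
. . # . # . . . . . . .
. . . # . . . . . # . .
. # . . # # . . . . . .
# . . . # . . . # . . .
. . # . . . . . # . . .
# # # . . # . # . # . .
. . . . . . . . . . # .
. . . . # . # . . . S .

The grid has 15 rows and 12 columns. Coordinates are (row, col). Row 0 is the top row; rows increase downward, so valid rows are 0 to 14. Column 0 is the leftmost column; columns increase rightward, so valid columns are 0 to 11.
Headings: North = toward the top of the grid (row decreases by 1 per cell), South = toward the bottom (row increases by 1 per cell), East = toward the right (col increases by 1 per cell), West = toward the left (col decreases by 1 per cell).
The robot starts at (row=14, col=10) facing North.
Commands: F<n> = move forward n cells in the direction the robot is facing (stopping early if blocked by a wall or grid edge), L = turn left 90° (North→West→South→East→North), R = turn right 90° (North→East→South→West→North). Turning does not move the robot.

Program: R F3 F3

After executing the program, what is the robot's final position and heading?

Answer: Final position: (row=14, col=11), facing East

Derivation:
Start: (row=14, col=10), facing North
  R: turn right, now facing East
  F3: move forward 1/3 (blocked), now at (row=14, col=11)
  F3: move forward 0/3 (blocked), now at (row=14, col=11)
Final: (row=14, col=11), facing East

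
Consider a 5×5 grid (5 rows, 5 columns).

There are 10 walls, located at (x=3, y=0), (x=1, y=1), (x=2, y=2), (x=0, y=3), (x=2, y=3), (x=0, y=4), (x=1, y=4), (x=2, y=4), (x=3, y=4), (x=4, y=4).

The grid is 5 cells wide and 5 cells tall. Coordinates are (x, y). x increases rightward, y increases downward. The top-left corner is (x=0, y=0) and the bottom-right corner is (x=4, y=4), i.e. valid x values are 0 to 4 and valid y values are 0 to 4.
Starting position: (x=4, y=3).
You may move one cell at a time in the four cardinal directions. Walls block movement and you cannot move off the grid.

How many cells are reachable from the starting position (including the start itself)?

BFS flood-fill from (x=4, y=3):
  Distance 0: (x=4, y=3)
  Distance 1: (x=4, y=2), (x=3, y=3)
  Distance 2: (x=4, y=1), (x=3, y=2)
  Distance 3: (x=4, y=0), (x=3, y=1)
  Distance 4: (x=2, y=1)
  Distance 5: (x=2, y=0)
  Distance 6: (x=1, y=0)
  Distance 7: (x=0, y=0)
  Distance 8: (x=0, y=1)
  Distance 9: (x=0, y=2)
  Distance 10: (x=1, y=2)
  Distance 11: (x=1, y=3)
Total reachable: 15 (grid has 15 open cells total)

Answer: Reachable cells: 15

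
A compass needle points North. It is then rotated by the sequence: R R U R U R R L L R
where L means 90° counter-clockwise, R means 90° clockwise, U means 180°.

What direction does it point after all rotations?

Start: North
  R (right (90° clockwise)) -> East
  R (right (90° clockwise)) -> South
  U (U-turn (180°)) -> North
  R (right (90° clockwise)) -> East
  U (U-turn (180°)) -> West
  R (right (90° clockwise)) -> North
  R (right (90° clockwise)) -> East
  L (left (90° counter-clockwise)) -> North
  L (left (90° counter-clockwise)) -> West
  R (right (90° clockwise)) -> North
Final: North

Answer: Final heading: North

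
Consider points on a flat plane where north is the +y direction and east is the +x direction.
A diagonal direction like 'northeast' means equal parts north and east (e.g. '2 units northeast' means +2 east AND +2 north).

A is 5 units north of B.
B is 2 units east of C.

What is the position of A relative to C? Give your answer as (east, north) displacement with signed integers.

Answer: A is at (east=2, north=5) relative to C.

Derivation:
Place C at the origin (east=0, north=0).
  B is 2 units east of C: delta (east=+2, north=+0); B at (east=2, north=0).
  A is 5 units north of B: delta (east=+0, north=+5); A at (east=2, north=5).
Therefore A relative to C: (east=2, north=5).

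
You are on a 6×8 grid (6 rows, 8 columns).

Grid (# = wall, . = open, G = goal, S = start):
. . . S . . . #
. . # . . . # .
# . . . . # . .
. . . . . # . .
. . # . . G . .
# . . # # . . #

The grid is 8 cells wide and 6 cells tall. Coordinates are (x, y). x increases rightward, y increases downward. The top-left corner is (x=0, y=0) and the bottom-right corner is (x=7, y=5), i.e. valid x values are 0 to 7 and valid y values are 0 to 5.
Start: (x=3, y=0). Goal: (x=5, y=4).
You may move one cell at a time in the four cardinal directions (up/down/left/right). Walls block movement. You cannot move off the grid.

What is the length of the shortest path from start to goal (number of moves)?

BFS from (x=3, y=0) until reaching (x=5, y=4):
  Distance 0: (x=3, y=0)
  Distance 1: (x=2, y=0), (x=4, y=0), (x=3, y=1)
  Distance 2: (x=1, y=0), (x=5, y=0), (x=4, y=1), (x=3, y=2)
  Distance 3: (x=0, y=0), (x=6, y=0), (x=1, y=1), (x=5, y=1), (x=2, y=2), (x=4, y=2), (x=3, y=3)
  Distance 4: (x=0, y=1), (x=1, y=2), (x=2, y=3), (x=4, y=3), (x=3, y=4)
  Distance 5: (x=1, y=3), (x=4, y=4)
  Distance 6: (x=0, y=3), (x=1, y=4), (x=5, y=4)  <- goal reached here
One shortest path (6 moves): (x=3, y=0) -> (x=4, y=0) -> (x=4, y=1) -> (x=4, y=2) -> (x=4, y=3) -> (x=4, y=4) -> (x=5, y=4)

Answer: Shortest path length: 6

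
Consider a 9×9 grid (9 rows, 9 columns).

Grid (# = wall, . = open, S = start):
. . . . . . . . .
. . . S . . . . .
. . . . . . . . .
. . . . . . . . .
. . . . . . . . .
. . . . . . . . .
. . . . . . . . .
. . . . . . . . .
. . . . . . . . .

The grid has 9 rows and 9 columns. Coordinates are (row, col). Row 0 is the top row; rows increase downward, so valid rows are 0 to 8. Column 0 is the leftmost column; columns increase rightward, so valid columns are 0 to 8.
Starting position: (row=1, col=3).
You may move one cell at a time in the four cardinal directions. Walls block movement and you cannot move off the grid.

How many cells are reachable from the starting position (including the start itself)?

BFS flood-fill from (row=1, col=3):
  Distance 0: (row=1, col=3)
  Distance 1: (row=0, col=3), (row=1, col=2), (row=1, col=4), (row=2, col=3)
  Distance 2: (row=0, col=2), (row=0, col=4), (row=1, col=1), (row=1, col=5), (row=2, col=2), (row=2, col=4), (row=3, col=3)
  Distance 3: (row=0, col=1), (row=0, col=5), (row=1, col=0), (row=1, col=6), (row=2, col=1), (row=2, col=5), (row=3, col=2), (row=3, col=4), (row=4, col=3)
  Distance 4: (row=0, col=0), (row=0, col=6), (row=1, col=7), (row=2, col=0), (row=2, col=6), (row=3, col=1), (row=3, col=5), (row=4, col=2), (row=4, col=4), (row=5, col=3)
  Distance 5: (row=0, col=7), (row=1, col=8), (row=2, col=7), (row=3, col=0), (row=3, col=6), (row=4, col=1), (row=4, col=5), (row=5, col=2), (row=5, col=4), (row=6, col=3)
  Distance 6: (row=0, col=8), (row=2, col=8), (row=3, col=7), (row=4, col=0), (row=4, col=6), (row=5, col=1), (row=5, col=5), (row=6, col=2), (row=6, col=4), (row=7, col=3)
  Distance 7: (row=3, col=8), (row=4, col=7), (row=5, col=0), (row=5, col=6), (row=6, col=1), (row=6, col=5), (row=7, col=2), (row=7, col=4), (row=8, col=3)
  Distance 8: (row=4, col=8), (row=5, col=7), (row=6, col=0), (row=6, col=6), (row=7, col=1), (row=7, col=5), (row=8, col=2), (row=8, col=4)
  Distance 9: (row=5, col=8), (row=6, col=7), (row=7, col=0), (row=7, col=6), (row=8, col=1), (row=8, col=5)
  Distance 10: (row=6, col=8), (row=7, col=7), (row=8, col=0), (row=8, col=6)
  Distance 11: (row=7, col=8), (row=8, col=7)
  Distance 12: (row=8, col=8)
Total reachable: 81 (grid has 81 open cells total)

Answer: Reachable cells: 81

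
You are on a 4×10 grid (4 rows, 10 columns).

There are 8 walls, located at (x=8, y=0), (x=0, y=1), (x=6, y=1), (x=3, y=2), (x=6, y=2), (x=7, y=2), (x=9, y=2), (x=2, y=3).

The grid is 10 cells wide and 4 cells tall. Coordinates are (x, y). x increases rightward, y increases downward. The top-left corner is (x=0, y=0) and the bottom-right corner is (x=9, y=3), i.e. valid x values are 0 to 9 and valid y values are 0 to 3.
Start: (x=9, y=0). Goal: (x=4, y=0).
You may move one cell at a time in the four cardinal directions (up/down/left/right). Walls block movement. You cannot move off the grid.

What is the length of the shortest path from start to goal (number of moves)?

BFS from (x=9, y=0) until reaching (x=4, y=0):
  Distance 0: (x=9, y=0)
  Distance 1: (x=9, y=1)
  Distance 2: (x=8, y=1)
  Distance 3: (x=7, y=1), (x=8, y=2)
  Distance 4: (x=7, y=0), (x=8, y=3)
  Distance 5: (x=6, y=0), (x=7, y=3), (x=9, y=3)
  Distance 6: (x=5, y=0), (x=6, y=3)
  Distance 7: (x=4, y=0), (x=5, y=1), (x=5, y=3)  <- goal reached here
One shortest path (7 moves): (x=9, y=0) -> (x=9, y=1) -> (x=8, y=1) -> (x=7, y=1) -> (x=7, y=0) -> (x=6, y=0) -> (x=5, y=0) -> (x=4, y=0)

Answer: Shortest path length: 7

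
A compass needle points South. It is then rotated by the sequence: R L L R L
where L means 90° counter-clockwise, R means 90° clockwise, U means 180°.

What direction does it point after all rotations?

Start: South
  R (right (90° clockwise)) -> West
  L (left (90° counter-clockwise)) -> South
  L (left (90° counter-clockwise)) -> East
  R (right (90° clockwise)) -> South
  L (left (90° counter-clockwise)) -> East
Final: East

Answer: Final heading: East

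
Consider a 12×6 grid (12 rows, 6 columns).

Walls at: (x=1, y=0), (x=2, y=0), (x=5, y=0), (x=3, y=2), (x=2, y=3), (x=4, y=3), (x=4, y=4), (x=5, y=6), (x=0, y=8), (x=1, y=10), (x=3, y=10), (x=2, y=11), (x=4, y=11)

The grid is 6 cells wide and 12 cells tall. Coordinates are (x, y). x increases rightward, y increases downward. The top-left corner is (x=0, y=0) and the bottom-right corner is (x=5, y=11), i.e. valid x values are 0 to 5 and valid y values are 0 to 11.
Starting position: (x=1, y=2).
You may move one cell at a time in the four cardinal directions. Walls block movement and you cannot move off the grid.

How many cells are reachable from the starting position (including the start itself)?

Answer: Reachable cells: 58

Derivation:
BFS flood-fill from (x=1, y=2):
  Distance 0: (x=1, y=2)
  Distance 1: (x=1, y=1), (x=0, y=2), (x=2, y=2), (x=1, y=3)
  Distance 2: (x=0, y=1), (x=2, y=1), (x=0, y=3), (x=1, y=4)
  Distance 3: (x=0, y=0), (x=3, y=1), (x=0, y=4), (x=2, y=4), (x=1, y=5)
  Distance 4: (x=3, y=0), (x=4, y=1), (x=3, y=4), (x=0, y=5), (x=2, y=5), (x=1, y=6)
  Distance 5: (x=4, y=0), (x=5, y=1), (x=4, y=2), (x=3, y=3), (x=3, y=5), (x=0, y=6), (x=2, y=6), (x=1, y=7)
  Distance 6: (x=5, y=2), (x=4, y=5), (x=3, y=6), (x=0, y=7), (x=2, y=7), (x=1, y=8)
  Distance 7: (x=5, y=3), (x=5, y=5), (x=4, y=6), (x=3, y=7), (x=2, y=8), (x=1, y=9)
  Distance 8: (x=5, y=4), (x=4, y=7), (x=3, y=8), (x=0, y=9), (x=2, y=9)
  Distance 9: (x=5, y=7), (x=4, y=8), (x=3, y=9), (x=0, y=10), (x=2, y=10)
  Distance 10: (x=5, y=8), (x=4, y=9), (x=0, y=11)
  Distance 11: (x=5, y=9), (x=4, y=10), (x=1, y=11)
  Distance 12: (x=5, y=10)
  Distance 13: (x=5, y=11)
Total reachable: 58 (grid has 59 open cells total)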